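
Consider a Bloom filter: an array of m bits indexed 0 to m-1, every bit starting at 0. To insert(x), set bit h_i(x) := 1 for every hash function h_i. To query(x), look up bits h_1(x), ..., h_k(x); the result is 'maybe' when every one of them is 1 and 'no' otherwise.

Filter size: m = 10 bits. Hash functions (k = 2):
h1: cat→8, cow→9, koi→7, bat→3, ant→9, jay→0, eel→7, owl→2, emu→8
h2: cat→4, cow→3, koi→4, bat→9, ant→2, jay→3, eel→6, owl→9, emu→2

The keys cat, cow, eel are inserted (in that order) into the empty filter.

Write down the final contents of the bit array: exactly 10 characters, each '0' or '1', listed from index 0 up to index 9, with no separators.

Start: bits=0000000000
After insert 'cat': sets bits 4 8 -> bits=0000100010
After insert 'cow': sets bits 3 9 -> bits=0001100011
After insert 'eel': sets bits 6 7 -> bits=0001101111

Answer: 0001101111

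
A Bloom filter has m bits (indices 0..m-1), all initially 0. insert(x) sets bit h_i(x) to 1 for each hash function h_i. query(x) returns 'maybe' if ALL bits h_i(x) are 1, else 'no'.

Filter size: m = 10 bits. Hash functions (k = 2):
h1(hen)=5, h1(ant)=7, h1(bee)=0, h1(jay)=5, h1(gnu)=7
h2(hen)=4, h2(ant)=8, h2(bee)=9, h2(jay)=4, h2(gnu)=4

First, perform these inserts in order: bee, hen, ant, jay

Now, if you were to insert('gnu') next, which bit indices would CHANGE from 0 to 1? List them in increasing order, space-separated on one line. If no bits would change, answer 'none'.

Answer: none

Derivation:
Start: bits=0000000000
After insert 'bee': sets bits 0 9 -> bits=1000000001
After insert 'hen': sets bits 4 5 -> bits=1000110001
After insert 'ant': sets bits 7 8 -> bits=1000110111
After insert 'jay': sets bits 4 5 -> bits=1000110111
insert 'gnu' would touch bits 4 7; currently bit4=1, bit7=1
Bits that are 0 among those (would change 0->1): none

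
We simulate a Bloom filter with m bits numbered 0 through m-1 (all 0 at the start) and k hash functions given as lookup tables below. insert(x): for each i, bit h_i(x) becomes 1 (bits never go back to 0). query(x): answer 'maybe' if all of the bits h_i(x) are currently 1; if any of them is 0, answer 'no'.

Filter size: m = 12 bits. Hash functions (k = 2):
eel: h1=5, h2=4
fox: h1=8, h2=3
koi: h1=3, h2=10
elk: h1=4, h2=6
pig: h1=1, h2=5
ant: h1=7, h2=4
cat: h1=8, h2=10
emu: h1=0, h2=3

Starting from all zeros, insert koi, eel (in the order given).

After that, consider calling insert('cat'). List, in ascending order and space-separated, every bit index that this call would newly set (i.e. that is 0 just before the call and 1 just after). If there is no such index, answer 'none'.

Start: bits=000000000000
After insert 'koi': sets bits 3 10 -> bits=000100000010
After insert 'eel': sets bits 4 5 -> bits=000111000010
insert 'cat' would touch bits 8 10; currently bit8=0, bit10=1
Bits that are 0 among those (would change 0->1): 8

Answer: 8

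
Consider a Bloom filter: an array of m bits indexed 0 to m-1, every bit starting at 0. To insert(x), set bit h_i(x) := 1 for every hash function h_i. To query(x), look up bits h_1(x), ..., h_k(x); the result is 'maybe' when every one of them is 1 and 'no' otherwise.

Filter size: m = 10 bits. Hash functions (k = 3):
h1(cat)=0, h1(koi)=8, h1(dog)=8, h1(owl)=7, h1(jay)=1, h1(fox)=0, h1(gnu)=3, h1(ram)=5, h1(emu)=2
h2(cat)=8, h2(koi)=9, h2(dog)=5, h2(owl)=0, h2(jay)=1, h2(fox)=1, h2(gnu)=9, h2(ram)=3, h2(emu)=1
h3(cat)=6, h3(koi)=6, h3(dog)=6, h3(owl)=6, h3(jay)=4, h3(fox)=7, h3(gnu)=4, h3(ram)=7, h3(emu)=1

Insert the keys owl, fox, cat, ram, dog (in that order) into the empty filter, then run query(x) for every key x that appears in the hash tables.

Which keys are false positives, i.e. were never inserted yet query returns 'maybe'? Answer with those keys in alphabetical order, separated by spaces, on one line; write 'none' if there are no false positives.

Answer: none

Derivation:
Start: bits=0000000000
After insert 'owl': sets bits 0 6 7 -> bits=1000001100
After insert 'fox': sets bits 0 1 7 -> bits=1100001100
After insert 'cat': sets bits 0 6 8 -> bits=1100001110
After insert 'ram': sets bits 3 5 7 -> bits=1101011110
After insert 'dog': sets bits 5 6 8 -> bits=1101011110
Not inserted: emu gnu jay koi — query each against bits=1101011110:
query emu: checks bit1=1, bit2=0 (has a 0) -> no => not a false positive
query gnu: checks bit3=1, bit4=0, bit9=0 (has a 0) -> no => not a false positive
query jay: checks bit1=1, bit4=0 (has a 0) -> no => not a false positive
query koi: checks bit6=1, bit8=1, bit9=0 (has a 0) -> no => not a false positive
False positives (alphabetical): none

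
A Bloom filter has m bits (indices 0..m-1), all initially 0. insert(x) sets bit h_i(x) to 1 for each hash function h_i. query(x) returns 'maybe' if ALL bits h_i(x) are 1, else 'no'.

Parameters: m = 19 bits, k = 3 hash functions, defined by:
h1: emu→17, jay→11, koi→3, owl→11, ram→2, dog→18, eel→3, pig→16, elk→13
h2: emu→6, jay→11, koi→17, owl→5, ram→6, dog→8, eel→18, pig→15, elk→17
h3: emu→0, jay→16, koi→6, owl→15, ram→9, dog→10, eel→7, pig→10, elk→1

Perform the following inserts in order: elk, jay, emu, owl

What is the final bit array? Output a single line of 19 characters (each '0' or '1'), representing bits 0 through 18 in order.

Answer: 1100011000010101110

Derivation:
Start: bits=0000000000000000000
After insert 'elk': sets bits 1 13 17 -> bits=0100000000000100010
After insert 'jay': sets bits 11 16 -> bits=0100000000010100110
After insert 'emu': sets bits 0 6 17 -> bits=1100001000010100110
After insert 'owl': sets bits 5 11 15 -> bits=1100011000010101110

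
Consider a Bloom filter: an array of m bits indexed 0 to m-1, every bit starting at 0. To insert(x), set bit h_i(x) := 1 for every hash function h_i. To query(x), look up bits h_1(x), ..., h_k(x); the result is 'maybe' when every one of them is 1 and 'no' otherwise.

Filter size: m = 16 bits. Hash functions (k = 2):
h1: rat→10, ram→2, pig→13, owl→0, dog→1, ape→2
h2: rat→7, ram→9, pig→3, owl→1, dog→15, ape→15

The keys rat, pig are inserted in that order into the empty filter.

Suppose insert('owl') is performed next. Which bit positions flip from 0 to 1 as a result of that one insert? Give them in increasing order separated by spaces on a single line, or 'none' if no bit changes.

Start: bits=0000000000000000
After insert 'rat': sets bits 7 10 -> bits=0000000100100000
After insert 'pig': sets bits 3 13 -> bits=0001000100100100
insert 'owl' would touch bits 0 1; currently bit0=0, bit1=0
Bits that are 0 among those (would change 0->1): 0 1

Answer: 0 1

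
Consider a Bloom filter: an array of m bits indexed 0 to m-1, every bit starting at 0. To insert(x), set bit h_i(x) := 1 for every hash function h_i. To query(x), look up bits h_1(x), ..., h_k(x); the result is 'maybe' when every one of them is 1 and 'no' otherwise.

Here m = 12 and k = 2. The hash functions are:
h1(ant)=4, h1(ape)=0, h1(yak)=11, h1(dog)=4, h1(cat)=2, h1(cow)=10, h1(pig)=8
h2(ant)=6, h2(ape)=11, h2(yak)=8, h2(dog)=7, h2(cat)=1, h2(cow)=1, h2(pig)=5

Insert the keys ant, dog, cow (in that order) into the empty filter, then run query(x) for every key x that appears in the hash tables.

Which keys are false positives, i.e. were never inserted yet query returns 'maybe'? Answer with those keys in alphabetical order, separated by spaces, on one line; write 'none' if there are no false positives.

Start: bits=000000000000
After insert 'ant': sets bits 4 6 -> bits=000010100000
After insert 'dog': sets bits 4 7 -> bits=000010110000
After insert 'cow': sets bits 1 10 -> bits=010010110010
Not inserted: ape cat pig yak — query each against bits=010010110010:
query ape: checks bit0=0, bit11=0 (has a 0) -> no => not a false positive
query cat: checks bit1=1, bit2=0 (has a 0) -> no => not a false positive
query pig: checks bit5=0, bit8=0 (has a 0) -> no => not a false positive
query yak: checks bit8=0, bit11=0 (has a 0) -> no => not a false positive
False positives (alphabetical): none

Answer: none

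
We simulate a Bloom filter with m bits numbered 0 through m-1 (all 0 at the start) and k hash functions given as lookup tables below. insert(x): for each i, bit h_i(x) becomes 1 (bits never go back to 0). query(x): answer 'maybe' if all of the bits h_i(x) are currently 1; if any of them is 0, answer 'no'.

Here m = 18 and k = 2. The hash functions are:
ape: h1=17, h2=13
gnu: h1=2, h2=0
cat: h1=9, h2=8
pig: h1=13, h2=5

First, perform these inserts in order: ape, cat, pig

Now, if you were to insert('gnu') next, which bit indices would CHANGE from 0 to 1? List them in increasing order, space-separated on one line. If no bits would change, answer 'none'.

Start: bits=000000000000000000
After insert 'ape': sets bits 13 17 -> bits=000000000000010001
After insert 'cat': sets bits 8 9 -> bits=000000001100010001
After insert 'pig': sets bits 5 13 -> bits=000001001100010001
insert 'gnu' would touch bits 0 2; currently bit0=0, bit2=0
Bits that are 0 among those (would change 0->1): 0 2

Answer: 0 2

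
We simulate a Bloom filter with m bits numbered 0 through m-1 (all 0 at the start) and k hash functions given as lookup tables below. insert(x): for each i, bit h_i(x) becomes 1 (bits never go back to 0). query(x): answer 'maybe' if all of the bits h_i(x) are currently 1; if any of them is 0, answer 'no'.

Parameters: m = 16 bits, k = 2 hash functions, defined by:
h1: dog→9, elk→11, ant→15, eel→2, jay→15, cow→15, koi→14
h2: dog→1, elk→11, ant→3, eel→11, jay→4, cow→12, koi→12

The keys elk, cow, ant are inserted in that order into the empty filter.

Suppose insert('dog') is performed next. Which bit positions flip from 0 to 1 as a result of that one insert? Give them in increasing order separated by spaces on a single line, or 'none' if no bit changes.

Answer: 1 9

Derivation:
Start: bits=0000000000000000
After insert 'elk': sets bits 11 -> bits=0000000000010000
After insert 'cow': sets bits 12 15 -> bits=0000000000011001
After insert 'ant': sets bits 3 15 -> bits=0001000000011001
insert 'dog' would touch bits 1 9; currently bit1=0, bit9=0
Bits that are 0 among those (would change 0->1): 1 9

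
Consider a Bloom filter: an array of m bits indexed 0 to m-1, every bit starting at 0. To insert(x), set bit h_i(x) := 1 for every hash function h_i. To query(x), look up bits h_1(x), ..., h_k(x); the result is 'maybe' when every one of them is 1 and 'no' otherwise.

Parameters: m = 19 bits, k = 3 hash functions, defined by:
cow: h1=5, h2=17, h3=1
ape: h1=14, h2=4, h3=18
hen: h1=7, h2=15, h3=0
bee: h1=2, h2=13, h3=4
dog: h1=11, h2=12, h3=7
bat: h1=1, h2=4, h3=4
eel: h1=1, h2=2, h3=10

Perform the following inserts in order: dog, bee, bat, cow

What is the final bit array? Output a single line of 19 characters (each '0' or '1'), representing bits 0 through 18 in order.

Answer: 0110110100011100010

Derivation:
Start: bits=0000000000000000000
After insert 'dog': sets bits 7 11 12 -> bits=0000000100011000000
After insert 'bee': sets bits 2 4 13 -> bits=0010100100011100000
After insert 'bat': sets bits 1 4 -> bits=0110100100011100000
After insert 'cow': sets bits 1 5 17 -> bits=0110110100011100010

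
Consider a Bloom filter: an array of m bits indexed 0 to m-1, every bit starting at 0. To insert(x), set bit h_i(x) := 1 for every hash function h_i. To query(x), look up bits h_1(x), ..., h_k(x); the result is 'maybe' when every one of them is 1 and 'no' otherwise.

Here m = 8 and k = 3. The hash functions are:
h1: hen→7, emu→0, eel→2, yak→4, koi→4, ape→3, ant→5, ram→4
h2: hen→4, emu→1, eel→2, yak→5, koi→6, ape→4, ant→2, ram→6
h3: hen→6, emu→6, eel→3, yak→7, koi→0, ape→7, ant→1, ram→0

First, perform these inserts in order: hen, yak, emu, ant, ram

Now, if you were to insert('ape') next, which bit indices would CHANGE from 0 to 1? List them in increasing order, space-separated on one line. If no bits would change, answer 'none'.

Start: bits=00000000
After insert 'hen': sets bits 4 6 7 -> bits=00001011
After insert 'yak': sets bits 4 5 7 -> bits=00001111
After insert 'emu': sets bits 0 1 6 -> bits=11001111
After insert 'ant': sets bits 1 2 5 -> bits=11101111
After insert 'ram': sets bits 0 4 6 -> bits=11101111
insert 'ape' would touch bits 3 4 7; currently bit3=0, bit4=1, bit7=1
Bits that are 0 among those (would change 0->1): 3

Answer: 3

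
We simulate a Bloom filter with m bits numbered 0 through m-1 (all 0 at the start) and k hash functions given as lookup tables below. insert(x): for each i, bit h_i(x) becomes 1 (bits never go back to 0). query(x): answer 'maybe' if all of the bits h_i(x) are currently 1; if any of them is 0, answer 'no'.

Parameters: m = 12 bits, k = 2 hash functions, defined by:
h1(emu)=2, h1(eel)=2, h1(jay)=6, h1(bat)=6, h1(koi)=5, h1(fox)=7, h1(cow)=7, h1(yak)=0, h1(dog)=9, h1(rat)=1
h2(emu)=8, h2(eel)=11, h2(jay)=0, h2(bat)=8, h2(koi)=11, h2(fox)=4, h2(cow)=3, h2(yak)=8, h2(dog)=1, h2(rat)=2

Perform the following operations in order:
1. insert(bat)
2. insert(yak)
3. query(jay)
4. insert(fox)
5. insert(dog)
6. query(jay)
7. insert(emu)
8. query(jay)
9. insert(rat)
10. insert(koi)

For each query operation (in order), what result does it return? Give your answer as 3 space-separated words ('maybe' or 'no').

Start: bits=000000000000
Op 1: insert bat -> sets bits 6 8 -> bits=000000101000
Op 2: insert yak -> sets bits 0 8 -> bits=100000101000
Op 3: query jay -> checks bit0=1, bit6=1 (all 1) -> maybe
Op 4: insert fox -> sets bits 4 7 -> bits=100010111000
Op 5: insert dog -> sets bits 1 9 -> bits=110010111100
Op 6: query jay -> checks bit0=1, bit6=1 (all 1) -> maybe
Op 7: insert emu -> sets bits 2 8 -> bits=111010111100
Op 8: query jay -> checks bit0=1, bit6=1 (all 1) -> maybe
Op 9: insert rat -> sets bits 1 2 -> bits=111010111100
Op 10: insert koi -> sets bits 5 11 -> bits=111011111101
Query results in order: maybe maybe maybe

Answer: maybe maybe maybe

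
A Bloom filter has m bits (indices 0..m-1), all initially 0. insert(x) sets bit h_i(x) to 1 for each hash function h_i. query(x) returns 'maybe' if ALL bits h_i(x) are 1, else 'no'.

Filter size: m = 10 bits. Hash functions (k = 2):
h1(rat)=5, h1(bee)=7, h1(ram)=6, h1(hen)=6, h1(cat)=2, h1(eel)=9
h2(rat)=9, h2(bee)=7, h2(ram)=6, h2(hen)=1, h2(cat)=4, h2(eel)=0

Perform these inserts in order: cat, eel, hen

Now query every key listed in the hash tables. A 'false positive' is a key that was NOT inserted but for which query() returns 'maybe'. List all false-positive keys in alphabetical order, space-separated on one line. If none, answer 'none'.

Start: bits=0000000000
After insert 'cat': sets bits 2 4 -> bits=0010100000
After insert 'eel': sets bits 0 9 -> bits=1010100001
After insert 'hen': sets bits 1 6 -> bits=1110101001
Not inserted: bee ram rat — query each against bits=1110101001:
query bee: checks bit7=0 (has a 0) -> no => not a false positive
query ram: checks bit6=1 (all 1) -> maybe => FALSE POSITIVE
query rat: checks bit5=0, bit9=1 (has a 0) -> no => not a false positive
False positives (alphabetical): ram

Answer: ram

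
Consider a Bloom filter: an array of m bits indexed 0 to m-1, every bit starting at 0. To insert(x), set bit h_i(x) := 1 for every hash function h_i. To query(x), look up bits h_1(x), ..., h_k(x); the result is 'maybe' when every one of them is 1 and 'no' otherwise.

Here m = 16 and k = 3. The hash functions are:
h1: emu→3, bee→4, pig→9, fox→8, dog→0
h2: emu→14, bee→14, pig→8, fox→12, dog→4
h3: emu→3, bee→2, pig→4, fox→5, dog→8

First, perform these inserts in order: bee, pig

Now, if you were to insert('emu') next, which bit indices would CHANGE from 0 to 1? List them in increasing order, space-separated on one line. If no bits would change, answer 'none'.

Answer: 3

Derivation:
Start: bits=0000000000000000
After insert 'bee': sets bits 2 4 14 -> bits=0010100000000010
After insert 'pig': sets bits 4 8 9 -> bits=0010100011000010
insert 'emu' would touch bits 3 14; currently bit3=0, bit14=1
Bits that are 0 among those (would change 0->1): 3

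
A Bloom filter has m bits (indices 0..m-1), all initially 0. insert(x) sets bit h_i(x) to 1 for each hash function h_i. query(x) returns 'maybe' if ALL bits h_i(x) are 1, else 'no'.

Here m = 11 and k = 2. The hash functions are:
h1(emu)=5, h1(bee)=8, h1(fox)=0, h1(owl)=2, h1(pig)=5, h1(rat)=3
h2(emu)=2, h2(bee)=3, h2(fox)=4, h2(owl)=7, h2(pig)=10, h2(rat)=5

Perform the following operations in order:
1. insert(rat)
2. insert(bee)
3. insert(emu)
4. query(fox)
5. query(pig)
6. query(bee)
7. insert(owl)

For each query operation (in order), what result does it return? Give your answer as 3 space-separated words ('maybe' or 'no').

Answer: no no maybe

Derivation:
Start: bits=00000000000
Op 1: insert rat -> sets bits 3 5 -> bits=00010100000
Op 2: insert bee -> sets bits 3 8 -> bits=00010100100
Op 3: insert emu -> sets bits 2 5 -> bits=00110100100
Op 4: query fox -> checks bit0=0, bit4=0 (has a 0) -> no
Op 5: query pig -> checks bit5=1, bit10=0 (has a 0) -> no
Op 6: query bee -> checks bit3=1, bit8=1 (all 1) -> maybe
Op 7: insert owl -> sets bits 2 7 -> bits=00110101100
Query results in order: no no maybe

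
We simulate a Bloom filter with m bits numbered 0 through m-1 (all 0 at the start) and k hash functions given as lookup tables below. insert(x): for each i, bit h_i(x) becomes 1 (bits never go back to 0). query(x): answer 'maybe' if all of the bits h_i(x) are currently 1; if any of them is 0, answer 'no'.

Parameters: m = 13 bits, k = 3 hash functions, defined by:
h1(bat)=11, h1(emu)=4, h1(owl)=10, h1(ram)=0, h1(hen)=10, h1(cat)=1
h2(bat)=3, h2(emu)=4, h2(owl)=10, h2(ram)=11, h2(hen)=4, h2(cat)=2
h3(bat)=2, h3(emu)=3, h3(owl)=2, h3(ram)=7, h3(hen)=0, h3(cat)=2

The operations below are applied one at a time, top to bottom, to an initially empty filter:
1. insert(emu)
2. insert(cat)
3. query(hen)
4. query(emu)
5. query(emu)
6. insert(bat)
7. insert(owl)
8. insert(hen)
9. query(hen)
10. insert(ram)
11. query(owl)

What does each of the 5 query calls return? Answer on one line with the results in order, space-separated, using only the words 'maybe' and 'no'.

Answer: no maybe maybe maybe maybe

Derivation:
Start: bits=0000000000000
Op 1: insert emu -> sets bits 3 4 -> bits=0001100000000
Op 2: insert cat -> sets bits 1 2 -> bits=0111100000000
Op 3: query hen -> checks bit0=0, bit4=1, bit10=0 (has a 0) -> no
Op 4: query emu -> checks bit3=1, bit4=1 (all 1) -> maybe
Op 5: query emu -> checks bit3=1, bit4=1 (all 1) -> maybe
Op 6: insert bat -> sets bits 2 3 11 -> bits=0111100000010
Op 7: insert owl -> sets bits 2 10 -> bits=0111100000110
Op 8: insert hen -> sets bits 0 4 10 -> bits=1111100000110
Op 9: query hen -> checks bit0=1, bit4=1, bit10=1 (all 1) -> maybe
Op 10: insert ram -> sets bits 0 7 11 -> bits=1111100100110
Op 11: query owl -> checks bit2=1, bit10=1 (all 1) -> maybe
Query results in order: no maybe maybe maybe maybe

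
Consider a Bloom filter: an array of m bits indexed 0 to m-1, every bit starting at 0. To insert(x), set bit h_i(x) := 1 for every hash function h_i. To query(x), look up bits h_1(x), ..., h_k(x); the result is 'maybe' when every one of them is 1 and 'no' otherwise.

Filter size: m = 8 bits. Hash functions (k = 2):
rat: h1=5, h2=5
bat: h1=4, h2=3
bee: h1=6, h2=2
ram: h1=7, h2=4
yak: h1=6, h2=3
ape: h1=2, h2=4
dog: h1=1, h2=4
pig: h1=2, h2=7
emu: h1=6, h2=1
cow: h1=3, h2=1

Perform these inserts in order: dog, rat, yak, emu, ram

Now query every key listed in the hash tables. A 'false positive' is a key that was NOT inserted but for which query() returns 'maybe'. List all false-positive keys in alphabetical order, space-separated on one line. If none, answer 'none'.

Answer: bat cow

Derivation:
Start: bits=00000000
After insert 'dog': sets bits 1 4 -> bits=01001000
After insert 'rat': sets bits 5 -> bits=01001100
After insert 'yak': sets bits 3 6 -> bits=01011110
After insert 'emu': sets bits 1 6 -> bits=01011110
After insert 'ram': sets bits 4 7 -> bits=01011111
Not inserted: ape bat bee cow pig — query each against bits=01011111:
query ape: checks bit2=0, bit4=1 (has a 0) -> no => not a false positive
query bat: checks bit3=1, bit4=1 (all 1) -> maybe => FALSE POSITIVE
query bee: checks bit2=0, bit6=1 (has a 0) -> no => not a false positive
query cow: checks bit1=1, bit3=1 (all 1) -> maybe => FALSE POSITIVE
query pig: checks bit2=0, bit7=1 (has a 0) -> no => not a false positive
False positives (alphabetical): bat cow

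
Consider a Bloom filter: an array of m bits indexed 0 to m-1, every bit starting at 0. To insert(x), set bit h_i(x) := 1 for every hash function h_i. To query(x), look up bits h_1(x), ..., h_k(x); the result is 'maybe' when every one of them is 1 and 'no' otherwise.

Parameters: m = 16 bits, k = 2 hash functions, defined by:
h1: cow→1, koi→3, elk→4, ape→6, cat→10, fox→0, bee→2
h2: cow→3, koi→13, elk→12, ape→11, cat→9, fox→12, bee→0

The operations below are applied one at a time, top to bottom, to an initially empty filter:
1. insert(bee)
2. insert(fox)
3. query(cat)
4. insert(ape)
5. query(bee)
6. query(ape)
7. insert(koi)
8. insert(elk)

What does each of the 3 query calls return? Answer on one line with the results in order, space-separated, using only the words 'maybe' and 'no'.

Answer: no maybe maybe

Derivation:
Start: bits=0000000000000000
Op 1: insert bee -> sets bits 0 2 -> bits=1010000000000000
Op 2: insert fox -> sets bits 0 12 -> bits=1010000000001000
Op 3: query cat -> checks bit9=0, bit10=0 (has a 0) -> no
Op 4: insert ape -> sets bits 6 11 -> bits=1010001000011000
Op 5: query bee -> checks bit0=1, bit2=1 (all 1) -> maybe
Op 6: query ape -> checks bit6=1, bit11=1 (all 1) -> maybe
Op 7: insert koi -> sets bits 3 13 -> bits=1011001000011100
Op 8: insert elk -> sets bits 4 12 -> bits=1011101000011100
Query results in order: no maybe maybe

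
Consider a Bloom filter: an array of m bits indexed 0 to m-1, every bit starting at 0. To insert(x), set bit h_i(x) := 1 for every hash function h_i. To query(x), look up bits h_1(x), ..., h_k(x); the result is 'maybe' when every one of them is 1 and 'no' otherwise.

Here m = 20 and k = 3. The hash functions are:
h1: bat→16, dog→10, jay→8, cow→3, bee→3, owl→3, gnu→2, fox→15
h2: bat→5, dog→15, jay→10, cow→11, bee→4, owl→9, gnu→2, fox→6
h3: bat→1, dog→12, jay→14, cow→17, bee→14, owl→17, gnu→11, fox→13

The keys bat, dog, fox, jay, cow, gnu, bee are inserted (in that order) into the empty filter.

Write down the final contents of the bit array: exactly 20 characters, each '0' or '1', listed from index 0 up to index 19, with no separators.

Start: bits=00000000000000000000
After insert 'bat': sets bits 1 5 16 -> bits=01000100000000001000
After insert 'dog': sets bits 10 12 15 -> bits=01000100001010011000
After insert 'fox': sets bits 6 13 15 -> bits=01000110001011011000
After insert 'jay': sets bits 8 10 14 -> bits=01000110101011111000
After insert 'cow': sets bits 3 11 17 -> bits=01010110101111111100
After insert 'gnu': sets bits 2 11 -> bits=01110110101111111100
After insert 'bee': sets bits 3 4 14 -> bits=01111110101111111100

Answer: 01111110101111111100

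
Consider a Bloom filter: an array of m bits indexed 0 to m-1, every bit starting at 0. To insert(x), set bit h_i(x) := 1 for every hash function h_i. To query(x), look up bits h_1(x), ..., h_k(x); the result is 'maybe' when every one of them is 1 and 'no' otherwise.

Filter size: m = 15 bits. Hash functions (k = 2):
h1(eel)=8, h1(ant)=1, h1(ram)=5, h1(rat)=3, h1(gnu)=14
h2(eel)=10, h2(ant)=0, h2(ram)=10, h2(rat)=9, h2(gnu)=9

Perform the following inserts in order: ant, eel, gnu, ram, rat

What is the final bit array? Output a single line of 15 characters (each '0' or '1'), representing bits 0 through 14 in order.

Start: bits=000000000000000
After insert 'ant': sets bits 0 1 -> bits=110000000000000
After insert 'eel': sets bits 8 10 -> bits=110000001010000
After insert 'gnu': sets bits 9 14 -> bits=110000001110001
After insert 'ram': sets bits 5 10 -> bits=110001001110001
After insert 'rat': sets bits 3 9 -> bits=110101001110001

Answer: 110101001110001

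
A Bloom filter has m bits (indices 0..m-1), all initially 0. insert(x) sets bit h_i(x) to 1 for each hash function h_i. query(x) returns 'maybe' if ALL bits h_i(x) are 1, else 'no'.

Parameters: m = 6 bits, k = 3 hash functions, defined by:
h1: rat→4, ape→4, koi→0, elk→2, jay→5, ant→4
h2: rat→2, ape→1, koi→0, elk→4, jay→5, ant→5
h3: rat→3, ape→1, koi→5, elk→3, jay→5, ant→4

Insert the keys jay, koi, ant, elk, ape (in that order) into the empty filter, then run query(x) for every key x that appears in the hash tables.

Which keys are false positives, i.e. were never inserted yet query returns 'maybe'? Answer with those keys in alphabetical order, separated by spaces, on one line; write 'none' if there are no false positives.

Start: bits=000000
After insert 'jay': sets bits 5 -> bits=000001
After insert 'koi': sets bits 0 5 -> bits=100001
After insert 'ant': sets bits 4 5 -> bits=100011
After insert 'elk': sets bits 2 3 4 -> bits=101111
After insert 'ape': sets bits 1 4 -> bits=111111
Not inserted: rat — query each against bits=111111:
query rat: checks bit2=1, bit3=1, bit4=1 (all 1) -> maybe => FALSE POSITIVE
False positives (alphabetical): rat

Answer: rat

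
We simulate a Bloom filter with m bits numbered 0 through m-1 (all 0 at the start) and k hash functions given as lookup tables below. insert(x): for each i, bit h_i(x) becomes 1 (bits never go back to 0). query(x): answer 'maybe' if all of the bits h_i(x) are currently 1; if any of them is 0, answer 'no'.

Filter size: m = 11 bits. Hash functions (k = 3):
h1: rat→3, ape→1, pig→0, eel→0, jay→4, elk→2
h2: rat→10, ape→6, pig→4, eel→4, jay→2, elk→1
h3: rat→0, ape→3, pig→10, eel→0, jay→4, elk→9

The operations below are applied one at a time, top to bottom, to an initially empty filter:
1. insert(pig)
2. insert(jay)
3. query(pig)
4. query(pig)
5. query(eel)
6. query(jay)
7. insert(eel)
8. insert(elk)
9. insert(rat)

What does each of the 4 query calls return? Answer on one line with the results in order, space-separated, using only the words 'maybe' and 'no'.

Start: bits=00000000000
Op 1: insert pig -> sets bits 0 4 10 -> bits=10001000001
Op 2: insert jay -> sets bits 2 4 -> bits=10101000001
Op 3: query pig -> checks bit0=1, bit4=1, bit10=1 (all 1) -> maybe
Op 4: query pig -> checks bit0=1, bit4=1, bit10=1 (all 1) -> maybe
Op 5: query eel -> checks bit0=1, bit4=1 (all 1) -> maybe
Op 6: query jay -> checks bit2=1, bit4=1 (all 1) -> maybe
Op 7: insert eel -> sets bits 0 4 -> bits=10101000001
Op 8: insert elk -> sets bits 1 2 9 -> bits=11101000011
Op 9: insert rat -> sets bits 0 3 10 -> bits=11111000011
Query results in order: maybe maybe maybe maybe

Answer: maybe maybe maybe maybe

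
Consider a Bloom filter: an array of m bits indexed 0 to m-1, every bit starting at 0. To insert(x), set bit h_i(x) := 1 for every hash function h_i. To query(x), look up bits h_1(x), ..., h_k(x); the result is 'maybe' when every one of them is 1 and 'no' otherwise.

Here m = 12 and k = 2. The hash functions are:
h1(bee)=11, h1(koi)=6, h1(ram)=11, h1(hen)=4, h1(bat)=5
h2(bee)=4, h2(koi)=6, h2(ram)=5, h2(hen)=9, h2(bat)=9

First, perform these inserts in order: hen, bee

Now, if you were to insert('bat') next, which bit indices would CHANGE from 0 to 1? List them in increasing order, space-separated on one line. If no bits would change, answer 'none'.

Answer: 5

Derivation:
Start: bits=000000000000
After insert 'hen': sets bits 4 9 -> bits=000010000100
After insert 'bee': sets bits 4 11 -> bits=000010000101
insert 'bat' would touch bits 5 9; currently bit5=0, bit9=1
Bits that are 0 among those (would change 0->1): 5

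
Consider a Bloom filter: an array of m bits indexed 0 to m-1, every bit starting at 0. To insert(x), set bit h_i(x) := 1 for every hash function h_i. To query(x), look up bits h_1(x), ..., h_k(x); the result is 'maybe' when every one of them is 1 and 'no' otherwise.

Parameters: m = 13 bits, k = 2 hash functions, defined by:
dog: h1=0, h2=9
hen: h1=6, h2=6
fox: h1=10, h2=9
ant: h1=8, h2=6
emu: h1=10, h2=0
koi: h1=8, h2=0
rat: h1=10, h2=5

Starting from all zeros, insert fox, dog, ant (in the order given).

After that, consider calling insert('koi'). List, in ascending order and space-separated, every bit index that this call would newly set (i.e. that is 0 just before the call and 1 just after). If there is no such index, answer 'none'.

Answer: none

Derivation:
Start: bits=0000000000000
After insert 'fox': sets bits 9 10 -> bits=0000000001100
After insert 'dog': sets bits 0 9 -> bits=1000000001100
After insert 'ant': sets bits 6 8 -> bits=1000001011100
insert 'koi' would touch bits 0 8; currently bit0=1, bit8=1
Bits that are 0 among those (would change 0->1): none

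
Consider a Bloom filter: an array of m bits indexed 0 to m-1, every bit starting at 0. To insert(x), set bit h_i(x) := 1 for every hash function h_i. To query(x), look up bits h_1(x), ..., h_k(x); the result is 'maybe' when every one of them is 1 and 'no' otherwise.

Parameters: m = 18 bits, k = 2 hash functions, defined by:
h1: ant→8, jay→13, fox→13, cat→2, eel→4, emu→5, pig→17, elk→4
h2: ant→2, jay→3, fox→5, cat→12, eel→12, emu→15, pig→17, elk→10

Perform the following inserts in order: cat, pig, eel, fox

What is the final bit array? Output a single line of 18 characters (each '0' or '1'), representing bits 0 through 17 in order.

Start: bits=000000000000000000
After insert 'cat': sets bits 2 12 -> bits=001000000000100000
After insert 'pig': sets bits 17 -> bits=001000000000100001
After insert 'eel': sets bits 4 12 -> bits=001010000000100001
After insert 'fox': sets bits 5 13 -> bits=001011000000110001

Answer: 001011000000110001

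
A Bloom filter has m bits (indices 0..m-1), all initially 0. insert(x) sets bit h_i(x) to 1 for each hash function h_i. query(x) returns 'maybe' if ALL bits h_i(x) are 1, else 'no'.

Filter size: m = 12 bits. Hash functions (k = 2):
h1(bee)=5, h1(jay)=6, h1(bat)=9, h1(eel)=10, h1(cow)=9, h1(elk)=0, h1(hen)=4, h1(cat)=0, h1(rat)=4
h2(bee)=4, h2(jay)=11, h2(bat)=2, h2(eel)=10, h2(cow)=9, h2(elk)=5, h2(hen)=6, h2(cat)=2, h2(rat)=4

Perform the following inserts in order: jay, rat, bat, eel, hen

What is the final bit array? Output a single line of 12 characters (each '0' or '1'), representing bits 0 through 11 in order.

Answer: 001010100111

Derivation:
Start: bits=000000000000
After insert 'jay': sets bits 6 11 -> bits=000000100001
After insert 'rat': sets bits 4 -> bits=000010100001
After insert 'bat': sets bits 2 9 -> bits=001010100101
After insert 'eel': sets bits 10 -> bits=001010100111
After insert 'hen': sets bits 4 6 -> bits=001010100111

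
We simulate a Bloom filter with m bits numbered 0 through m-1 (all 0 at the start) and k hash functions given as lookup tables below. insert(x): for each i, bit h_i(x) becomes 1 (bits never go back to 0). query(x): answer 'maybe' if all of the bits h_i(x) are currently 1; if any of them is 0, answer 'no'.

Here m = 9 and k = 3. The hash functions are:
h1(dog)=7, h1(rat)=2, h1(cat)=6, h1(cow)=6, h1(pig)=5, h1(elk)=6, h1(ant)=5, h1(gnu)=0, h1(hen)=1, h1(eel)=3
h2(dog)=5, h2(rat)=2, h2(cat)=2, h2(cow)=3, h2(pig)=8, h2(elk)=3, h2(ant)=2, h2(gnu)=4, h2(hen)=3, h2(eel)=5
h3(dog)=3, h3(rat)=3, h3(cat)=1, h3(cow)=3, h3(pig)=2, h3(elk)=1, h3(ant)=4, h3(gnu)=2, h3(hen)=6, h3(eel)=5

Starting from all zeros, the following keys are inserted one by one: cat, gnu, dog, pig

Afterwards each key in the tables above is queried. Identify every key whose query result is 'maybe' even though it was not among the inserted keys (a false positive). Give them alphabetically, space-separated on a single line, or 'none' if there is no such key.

Answer: ant cow eel elk hen rat

Derivation:
Start: bits=000000000
After insert 'cat': sets bits 1 2 6 -> bits=011000100
After insert 'gnu': sets bits 0 2 4 -> bits=111010100
After insert 'dog': sets bits 3 5 7 -> bits=111111110
After insert 'pig': sets bits 2 5 8 -> bits=111111111
Not inserted: ant cow eel elk hen rat — query each against bits=111111111:
query ant: checks bit2=1, bit4=1, bit5=1 (all 1) -> maybe => FALSE POSITIVE
query cow: checks bit3=1, bit6=1 (all 1) -> maybe => FALSE POSITIVE
query eel: checks bit3=1, bit5=1 (all 1) -> maybe => FALSE POSITIVE
query elk: checks bit1=1, bit3=1, bit6=1 (all 1) -> maybe => FALSE POSITIVE
query hen: checks bit1=1, bit3=1, bit6=1 (all 1) -> maybe => FALSE POSITIVE
query rat: checks bit2=1, bit3=1 (all 1) -> maybe => FALSE POSITIVE
False positives (alphabetical): ant cow eel elk hen rat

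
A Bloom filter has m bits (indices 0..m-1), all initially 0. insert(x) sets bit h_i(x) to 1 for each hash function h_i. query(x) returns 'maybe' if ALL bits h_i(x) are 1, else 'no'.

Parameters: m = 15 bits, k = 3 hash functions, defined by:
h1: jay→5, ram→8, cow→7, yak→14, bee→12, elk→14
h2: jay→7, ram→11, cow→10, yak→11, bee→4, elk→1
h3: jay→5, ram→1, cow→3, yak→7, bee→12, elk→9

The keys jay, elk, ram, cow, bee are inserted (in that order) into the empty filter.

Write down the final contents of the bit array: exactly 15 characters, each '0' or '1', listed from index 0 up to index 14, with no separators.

Answer: 010111011111101

Derivation:
Start: bits=000000000000000
After insert 'jay': sets bits 5 7 -> bits=000001010000000
After insert 'elk': sets bits 1 9 14 -> bits=010001010100001
After insert 'ram': sets bits 1 8 11 -> bits=010001011101001
After insert 'cow': sets bits 3 7 10 -> bits=010101011111001
After insert 'bee': sets bits 4 12 -> bits=010111011111101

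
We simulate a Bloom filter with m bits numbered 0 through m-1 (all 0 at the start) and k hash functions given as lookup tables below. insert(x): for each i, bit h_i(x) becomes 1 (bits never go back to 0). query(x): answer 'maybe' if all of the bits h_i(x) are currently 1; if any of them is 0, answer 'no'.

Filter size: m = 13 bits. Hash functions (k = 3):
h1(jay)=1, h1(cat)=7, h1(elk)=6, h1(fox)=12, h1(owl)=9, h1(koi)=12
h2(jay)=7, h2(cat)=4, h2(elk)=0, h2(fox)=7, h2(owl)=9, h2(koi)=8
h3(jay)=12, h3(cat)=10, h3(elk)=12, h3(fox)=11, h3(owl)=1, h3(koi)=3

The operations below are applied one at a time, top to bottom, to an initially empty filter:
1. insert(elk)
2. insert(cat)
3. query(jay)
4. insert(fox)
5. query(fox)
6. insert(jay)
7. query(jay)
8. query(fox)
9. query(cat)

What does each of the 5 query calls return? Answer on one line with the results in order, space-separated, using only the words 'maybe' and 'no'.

Start: bits=0000000000000
Op 1: insert elk -> sets bits 0 6 12 -> bits=1000001000001
Op 2: insert cat -> sets bits 4 7 10 -> bits=1000101100101
Op 3: query jay -> checks bit1=0, bit7=1, bit12=1 (has a 0) -> no
Op 4: insert fox -> sets bits 7 11 12 -> bits=1000101100111
Op 5: query fox -> checks bit7=1, bit11=1, bit12=1 (all 1) -> maybe
Op 6: insert jay -> sets bits 1 7 12 -> bits=1100101100111
Op 7: query jay -> checks bit1=1, bit7=1, bit12=1 (all 1) -> maybe
Op 8: query fox -> checks bit7=1, bit11=1, bit12=1 (all 1) -> maybe
Op 9: query cat -> checks bit4=1, bit7=1, bit10=1 (all 1) -> maybe
Query results in order: no maybe maybe maybe maybe

Answer: no maybe maybe maybe maybe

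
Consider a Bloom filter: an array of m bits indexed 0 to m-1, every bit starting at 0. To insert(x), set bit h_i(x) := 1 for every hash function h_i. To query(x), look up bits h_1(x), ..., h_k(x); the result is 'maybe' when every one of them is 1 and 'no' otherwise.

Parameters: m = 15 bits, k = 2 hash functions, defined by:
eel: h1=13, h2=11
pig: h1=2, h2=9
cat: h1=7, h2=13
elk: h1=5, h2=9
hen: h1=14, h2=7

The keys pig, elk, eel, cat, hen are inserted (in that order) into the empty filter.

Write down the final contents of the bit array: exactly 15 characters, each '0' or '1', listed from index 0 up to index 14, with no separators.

Start: bits=000000000000000
After insert 'pig': sets bits 2 9 -> bits=001000000100000
After insert 'elk': sets bits 5 9 -> bits=001001000100000
After insert 'eel': sets bits 11 13 -> bits=001001000101010
After insert 'cat': sets bits 7 13 -> bits=001001010101010
After insert 'hen': sets bits 7 14 -> bits=001001010101011

Answer: 001001010101011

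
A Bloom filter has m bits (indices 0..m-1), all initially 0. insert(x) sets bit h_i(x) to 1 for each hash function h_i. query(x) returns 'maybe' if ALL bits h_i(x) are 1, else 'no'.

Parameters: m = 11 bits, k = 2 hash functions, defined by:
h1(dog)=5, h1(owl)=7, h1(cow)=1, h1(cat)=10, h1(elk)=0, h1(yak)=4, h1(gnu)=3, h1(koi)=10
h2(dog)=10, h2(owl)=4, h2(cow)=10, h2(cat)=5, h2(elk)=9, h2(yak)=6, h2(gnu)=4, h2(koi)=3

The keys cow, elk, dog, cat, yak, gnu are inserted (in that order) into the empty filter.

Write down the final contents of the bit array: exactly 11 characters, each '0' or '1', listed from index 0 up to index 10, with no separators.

Start: bits=00000000000
After insert 'cow': sets bits 1 10 -> bits=01000000001
After insert 'elk': sets bits 0 9 -> bits=11000000011
After insert 'dog': sets bits 5 10 -> bits=11000100011
After insert 'cat': sets bits 5 10 -> bits=11000100011
After insert 'yak': sets bits 4 6 -> bits=11001110011
After insert 'gnu': sets bits 3 4 -> bits=11011110011

Answer: 11011110011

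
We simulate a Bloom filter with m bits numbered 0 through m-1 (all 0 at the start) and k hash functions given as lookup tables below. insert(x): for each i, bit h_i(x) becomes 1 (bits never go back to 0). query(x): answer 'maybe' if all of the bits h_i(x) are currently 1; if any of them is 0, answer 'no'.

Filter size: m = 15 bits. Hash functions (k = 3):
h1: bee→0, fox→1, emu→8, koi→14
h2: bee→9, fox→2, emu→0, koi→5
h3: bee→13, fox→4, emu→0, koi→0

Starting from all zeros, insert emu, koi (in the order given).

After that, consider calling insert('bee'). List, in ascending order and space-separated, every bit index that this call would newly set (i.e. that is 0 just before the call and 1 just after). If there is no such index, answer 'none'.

Answer: 9 13

Derivation:
Start: bits=000000000000000
After insert 'emu': sets bits 0 8 -> bits=100000001000000
After insert 'koi': sets bits 0 5 14 -> bits=100001001000001
insert 'bee' would touch bits 0 9 13; currently bit0=1, bit9=0, bit13=0
Bits that are 0 among those (would change 0->1): 9 13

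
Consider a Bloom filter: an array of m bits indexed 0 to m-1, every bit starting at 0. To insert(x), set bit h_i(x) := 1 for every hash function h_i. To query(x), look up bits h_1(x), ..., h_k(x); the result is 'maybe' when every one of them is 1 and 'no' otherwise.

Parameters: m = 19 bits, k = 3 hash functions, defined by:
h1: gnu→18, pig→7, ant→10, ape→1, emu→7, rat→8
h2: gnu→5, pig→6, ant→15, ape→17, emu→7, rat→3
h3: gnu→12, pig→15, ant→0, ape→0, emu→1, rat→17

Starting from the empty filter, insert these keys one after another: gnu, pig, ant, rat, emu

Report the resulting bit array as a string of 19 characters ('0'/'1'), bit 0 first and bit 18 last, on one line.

Start: bits=0000000000000000000
After insert 'gnu': sets bits 5 12 18 -> bits=0000010000001000001
After insert 'pig': sets bits 6 7 15 -> bits=0000011100001001001
After insert 'ant': sets bits 0 10 15 -> bits=1000011100101001001
After insert 'rat': sets bits 3 8 17 -> bits=1001011110101001011
After insert 'emu': sets bits 1 7 -> bits=1101011110101001011

Answer: 1101011110101001011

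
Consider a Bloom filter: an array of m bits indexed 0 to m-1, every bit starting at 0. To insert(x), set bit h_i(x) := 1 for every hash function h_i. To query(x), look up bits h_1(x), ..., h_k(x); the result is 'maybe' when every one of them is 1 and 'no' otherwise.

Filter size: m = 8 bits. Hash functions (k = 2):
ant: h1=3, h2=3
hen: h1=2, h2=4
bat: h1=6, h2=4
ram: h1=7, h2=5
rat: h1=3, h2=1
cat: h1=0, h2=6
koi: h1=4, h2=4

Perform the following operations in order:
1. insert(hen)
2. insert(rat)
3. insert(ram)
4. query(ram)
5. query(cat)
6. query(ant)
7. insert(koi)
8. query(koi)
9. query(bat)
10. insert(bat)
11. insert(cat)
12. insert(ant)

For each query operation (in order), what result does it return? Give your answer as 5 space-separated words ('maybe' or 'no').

Answer: maybe no maybe maybe no

Derivation:
Start: bits=00000000
Op 1: insert hen -> sets bits 2 4 -> bits=00101000
Op 2: insert rat -> sets bits 1 3 -> bits=01111000
Op 3: insert ram -> sets bits 5 7 -> bits=01111101
Op 4: query ram -> checks bit5=1, bit7=1 (all 1) -> maybe
Op 5: query cat -> checks bit0=0, bit6=0 (has a 0) -> no
Op 6: query ant -> checks bit3=1 (all 1) -> maybe
Op 7: insert koi -> sets bits 4 -> bits=01111101
Op 8: query koi -> checks bit4=1 (all 1) -> maybe
Op 9: query bat -> checks bit4=1, bit6=0 (has a 0) -> no
Op 10: insert bat -> sets bits 4 6 -> bits=01111111
Op 11: insert cat -> sets bits 0 6 -> bits=11111111
Op 12: insert ant -> sets bits 3 -> bits=11111111
Query results in order: maybe no maybe maybe no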